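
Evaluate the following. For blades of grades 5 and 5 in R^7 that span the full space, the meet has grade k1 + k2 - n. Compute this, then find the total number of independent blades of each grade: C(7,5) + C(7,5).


Meet grade = grade(A) + grade(B) - n
= 5 + 5 - 7 = 3
C(7,5) = 21
C(7,5) = 21
dim_A + dim_B = 21 + 21 = 42


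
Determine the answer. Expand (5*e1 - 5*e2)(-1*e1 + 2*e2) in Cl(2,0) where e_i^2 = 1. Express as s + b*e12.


Expand: (5*e1 - 5*e2)(-1*e1 + 2*e2)
= 5*(-1)*e1e1 + 5*2*e1e2 + (-5)*(-1)*e2e1 + (-5)*2*e2e2
Using e1^2 = e2^2 = 1, e2e1 = -e1e2:
Scalar part s = 5*(-1) + (-5)*2 = -5 + (-10) = -15
Bivector part b = 5*2 - (-5)*(-1) = 10 - 5 = 5
uv = -15 + 5*e12


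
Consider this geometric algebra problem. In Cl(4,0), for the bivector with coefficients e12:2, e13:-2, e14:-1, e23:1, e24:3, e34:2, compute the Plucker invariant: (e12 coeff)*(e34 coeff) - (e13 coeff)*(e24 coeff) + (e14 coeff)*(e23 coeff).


Plucker relation: af - be + cd
a*f = 2*2 = 4
b*e = (-2)*3 = -6
c*d = (-1)*1 = -1
af - be + cd = 4 - (-6) + (-1)
= 9


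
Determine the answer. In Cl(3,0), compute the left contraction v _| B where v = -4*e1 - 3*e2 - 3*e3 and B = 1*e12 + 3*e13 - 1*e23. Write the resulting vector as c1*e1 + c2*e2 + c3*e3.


Left contraction v _| B = <vB>_1 (grade-1 part of the geometric product vB).
Using e1_|e12 = e2, e2_|e12 = -e1, e1_|e13 = e3, e3_|e13 = -e1, e2_|e23 = e3, e3_|e23 = -e2:
e1 coeff: -v2*b12 - v3*b13 = -(-3)*(1) - (-3)*(3) = 12
e2 coeff: v1*b12 - v3*b23 = (-4)*(1) - (-3)*(-1) = -7
e3 coeff: v1*b13 + v2*b23 = (-4)*(3) + (-3)*(-1) = -9
v _| B = 12*e1 - 7*e2 - 9*e3


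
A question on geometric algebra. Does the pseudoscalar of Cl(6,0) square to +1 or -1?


The pseudoscalar I = e1...e_n (product of all n generators) of Cl(p,q) satisfies I^2 = (-1)^(q + n(n-1)/2).
p = 6, q = 0, n = p + q = 6
n(n-1)/2 = 6 * 5 / 2 = 15
Exponent = q + n(n-1)/2 = 0 + 15 = 15
I^2 = (-1)^15 = -1


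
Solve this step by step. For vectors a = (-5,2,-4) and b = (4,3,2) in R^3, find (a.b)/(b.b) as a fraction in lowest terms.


Projection coefficient = (a . b) / (b . b)
a . b = (-5)*4 + 2*3 + (-4)*2
= -20 + 6 + (-8) = -22
b . b = 4^2 + 3^2 + 2^2
= 16 + 9 + 4 = 29
Coefficient = -22/29
In lowest terms: -22/29


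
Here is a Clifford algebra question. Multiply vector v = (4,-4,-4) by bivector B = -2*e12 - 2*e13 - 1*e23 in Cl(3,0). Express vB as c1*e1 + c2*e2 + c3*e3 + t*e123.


vB has grade-1 (vector) and grade-3 (trivector) parts: vB = (v _| B) + (v ^ B).
Vector part <vB>_1:
  e1: -v2*b12 - v3*b13 = -(-4)*(-2) - (-4)*(-2) = -16
  e2: v1*b12 - v3*b23 = (4)*(-2) - (-4)*(-1) = -12
  e3: v1*b13 + v2*b23 = (4)*(-2) + (-4)*(-1) = -4
Trivector part <vB>_3:
  e123: v1*b23 - v2*b13 + v3*b12 = (4)*(-1) - (-4)*(-2) + (-4)*(-2) = -4
vB = -16*e1 - 12*e2 - 4*e3 - 4*e123


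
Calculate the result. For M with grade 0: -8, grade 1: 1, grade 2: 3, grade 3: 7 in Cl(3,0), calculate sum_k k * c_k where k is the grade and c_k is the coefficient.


Grade-weighted sum = sum of grade_k * coefficient_k
0*(-8) = 0
1*1 = 1
2*3 = 6
3*7 = 21
Total = 0 + 1 + 6 + 21 = 28


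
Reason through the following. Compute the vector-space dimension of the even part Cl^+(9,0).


Even subalgebra dimension = 2^(n-1)
n = 9 + 0 = 9
2^(9 - 1) = 2^8 = 256
Verification: sum of C(9,k) for even k = 1 + 36 + 126 + 84 + 9 = 256
Result = 256


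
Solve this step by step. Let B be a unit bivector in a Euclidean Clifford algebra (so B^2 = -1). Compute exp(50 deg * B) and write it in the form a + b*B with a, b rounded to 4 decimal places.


For a unit bivector B with B^2 = -1, the exponential series gives
e^(theta*B) = cos(theta) + sin(theta)*B (the GA analogue of Euler's formula).
theta = 50 degrees = 0.872665 rad
cos(50 deg) = 0.6428
sin(50 deg) = 0.7660
exp(theta*B) = 0.6428 + 0.7660*B


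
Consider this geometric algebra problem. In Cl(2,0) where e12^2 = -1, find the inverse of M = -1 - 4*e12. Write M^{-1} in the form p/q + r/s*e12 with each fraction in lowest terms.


M = -1 - 4*e12, where e12^2 = -1.
Since M commutes with its reverse ~M = a - b*e12, M * ~M = a^2 - b^2*e12^2 = a^2 + b^2.
So M^{-1} = ~M / (a^2 + b^2) = (a - b*e12)/(a^2 + b^2).
a^2 + b^2 = 1 + 16 = 17
Scalar part = -1/17 = -1/17
Bivector coeff = 4/17 = 4/17
M^{-1} = -1/17 + 4/17*e12


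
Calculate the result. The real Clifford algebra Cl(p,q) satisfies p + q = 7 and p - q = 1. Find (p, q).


We need p + q = 7 and p - q = 1.
Adding: 2p = 7 + 1 = 8, so p = 4.
Then q = 7 - 4 = 3.
(p, q) = (4, 3)


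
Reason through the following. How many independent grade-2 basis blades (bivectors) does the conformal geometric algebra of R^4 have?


The conformal model of R^4 uses Cl(5,1) with m = 4 + 2 = 6 generators.
Number of grade-2 blades = C(m, 2) = C(6, 2)
= 6*5/2 = 15


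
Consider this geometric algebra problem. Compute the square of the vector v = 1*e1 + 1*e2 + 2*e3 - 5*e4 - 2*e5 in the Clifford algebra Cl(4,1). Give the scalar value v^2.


v^2 = sum of c_i^2 * e_i^2
Positive signature terms (e_i^2 = +1): 1^2 + 1^2 + 2^2 + (-5)^2 = 31
Negative signature terms (e_j^2 = -1): (-2)^2 = 4
v^2 = 31 - 4 = 27


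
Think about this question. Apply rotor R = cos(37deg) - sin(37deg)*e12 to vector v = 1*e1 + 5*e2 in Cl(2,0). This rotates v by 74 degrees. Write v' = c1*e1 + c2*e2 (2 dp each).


Rotor R = cos(37deg) - sin(37deg)*e12
Rotation angle theta = 2 * 37 = 74 degrees
v' = R*v*~R rotates v by theta.
cos(74deg) = 0.2756, sin(74deg) = 0.9613
v'_1 = 1*cos(74deg) - 5*sin(74deg)
= 1*0.2756 - 5*0.9613
= -4.53
v'_2 = 1*sin(74deg) + 5*cos(74deg)
= 1*0.9613 + 5*0.2756
= 2.34
v' = -4.53*e1 + 2.34*e2


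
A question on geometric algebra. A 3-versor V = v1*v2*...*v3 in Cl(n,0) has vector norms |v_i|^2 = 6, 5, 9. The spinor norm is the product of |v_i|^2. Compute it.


Spinor norm N(V) = |v1|^2 * |v2|^2 * ... * |v3|^2
= 6 * 5 * 9
Running product: 6, 30, 270
N(V) = 270


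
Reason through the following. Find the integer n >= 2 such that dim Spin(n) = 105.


dim Spin(n) = dim so(n) = n(n-1)/2.
Solve n(n-1)/2 = 105, i.e. n^2 - n - 210 = 0.
Discriminant = 1 + 8*105 = 841
n = (1 + sqrt(841))/2 = (1 + 29)/2 = 15


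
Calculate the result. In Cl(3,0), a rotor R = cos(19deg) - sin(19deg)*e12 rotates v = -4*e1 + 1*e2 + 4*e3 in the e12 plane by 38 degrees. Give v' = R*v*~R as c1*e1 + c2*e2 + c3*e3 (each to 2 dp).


Rotor R = cos(19deg) - sin(19deg)*e12
Rotation angle theta = 2 * 19 = 38 degrees in the e12 plane (e1 -> e2).
The component perpendicular to the plane (e3) is invariant: v'_3 = v3 = 4.00
cos(38deg) = 0.7880, sin(38deg) = 0.6157
v'_1 = v1*cos(theta) - v2*sin(theta) = -4*0.7880 - 1*0.6157 = -3.77
v'_2 = v1*sin(theta) + v2*cos(theta) = -4*0.6157 + 1*0.7880 = -1.67
v' = -3.77*e1 - 1.67*e2 + 4.00*e3


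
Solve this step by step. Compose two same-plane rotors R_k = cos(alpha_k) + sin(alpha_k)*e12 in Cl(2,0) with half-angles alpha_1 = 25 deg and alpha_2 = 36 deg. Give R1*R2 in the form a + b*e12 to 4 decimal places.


Same-plane rotors commute and their half-angles add:
R1*R2 = cos(a1 + a2) + sin(a1 + a2)*e12.
a1 + a2 = 25 + 36 = 61 deg
cos(61 deg) = 0.4848
sin(61 deg) = 0.8746
R1*R2 = 0.4848 + 0.8746*e12


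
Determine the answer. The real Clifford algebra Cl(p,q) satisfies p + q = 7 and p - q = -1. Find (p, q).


We need p + q = 7 and p - q = -1.
Adding: 2p = 7 + (-1) = 6, so p = 3.
Then q = 7 - 3 = 4.
(p, q) = (3, 4)


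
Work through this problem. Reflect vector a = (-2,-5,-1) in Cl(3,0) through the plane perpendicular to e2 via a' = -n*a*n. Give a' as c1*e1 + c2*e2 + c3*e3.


Reflection formula: a' = -n*a*n, with n = e2 (unit vector, n^2 = 1).
For reflection through hyperplane perp to e2:
The component along e2 flips sign, others stay.
a = (-2, -5, -1)
a' = (-2, 5, -1)
a' = -2*e1 + 5*e2 - 1*e3


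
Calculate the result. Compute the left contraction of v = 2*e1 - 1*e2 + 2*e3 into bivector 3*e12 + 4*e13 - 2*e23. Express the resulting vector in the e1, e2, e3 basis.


Left contraction v _| B = <vB>_1 (grade-1 part of the geometric product vB).
Using e1_|e12 = e2, e2_|e12 = -e1, e1_|e13 = e3, e3_|e13 = -e1, e2_|e23 = e3, e3_|e23 = -e2:
e1 coeff: -v2*b12 - v3*b13 = -(-1)*(3) - (2)*(4) = -5
e2 coeff: v1*b12 - v3*b23 = (2)*(3) - (2)*(-2) = 10
e3 coeff: v1*b13 + v2*b23 = (2)*(4) + (-1)*(-2) = 10
v _| B = -5*e1 + 10*e2 + 10*e3


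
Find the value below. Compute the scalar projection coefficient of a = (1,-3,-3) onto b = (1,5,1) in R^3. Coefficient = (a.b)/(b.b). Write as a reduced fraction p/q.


Projection coefficient = (a . b) / (b . b)
a . b = 1*1 + (-3)*5 + (-3)*1
= 1 + (-15) + (-3) = -17
b . b = 1^2 + 5^2 + 1^2
= 1 + 25 + 1 = 27
Coefficient = -17/27
In lowest terms: -17/27


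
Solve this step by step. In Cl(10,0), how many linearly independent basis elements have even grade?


Even subalgebra dimension = 2^(n-1)
n = 10 + 0 = 10
2^(10 - 1) = 2^9 = 512
Verification: sum of C(10,k) for even k = 1 + 45 + 210 + 210 + 45 + 1 = 512
Result = 512


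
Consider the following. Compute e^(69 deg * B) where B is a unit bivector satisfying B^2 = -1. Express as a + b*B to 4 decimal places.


For a unit bivector B with B^2 = -1, the exponential series gives
e^(theta*B) = cos(theta) + sin(theta)*B (the GA analogue of Euler's formula).
theta = 69 degrees = 1.204277 rad
cos(69 deg) = 0.3584
sin(69 deg) = 0.9336
exp(theta*B) = 0.3584 + 0.9336*B


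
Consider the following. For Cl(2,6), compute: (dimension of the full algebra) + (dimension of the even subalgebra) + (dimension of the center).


n = 2 + 6 = 8
Total dim = 2^8 = 256
Even subalgebra dim = 2^7 = 128
n is even, so center dim = 1
Sum = 256 + 128 + 1 = 385


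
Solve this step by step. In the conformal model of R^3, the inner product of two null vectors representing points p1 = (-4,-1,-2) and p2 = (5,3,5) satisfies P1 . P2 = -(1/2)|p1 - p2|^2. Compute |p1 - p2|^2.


p1 - p2 = (-9, -4, -7)
|p1 - p2|^2 = (-9)^2 + (-4)^2 + (-7)^2
= 81 + 16 + 49
= 146


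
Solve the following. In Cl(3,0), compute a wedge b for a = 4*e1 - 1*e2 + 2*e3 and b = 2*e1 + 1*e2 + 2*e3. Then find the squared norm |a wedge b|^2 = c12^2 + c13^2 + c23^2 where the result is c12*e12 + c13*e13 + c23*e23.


a wedge b = (a1*b2 - a2*b1)*e12 + (a1*b3 - a3*b1)*e13 + (a2*b3 - a3*b2)*e23
e12 coeff: 4*1 - (-1)*2 = 4 - (-2) = 6
e13 coeff: 4*2 - 2*2 = 8 - 4 = 4
e23 coeff: (-1)*2 - 2*1 = -2 - 2 = -4
|a wedge b|^2 = 6^2 + 4^2 + (-4)^2
= 36 + 16 + 16
= 68


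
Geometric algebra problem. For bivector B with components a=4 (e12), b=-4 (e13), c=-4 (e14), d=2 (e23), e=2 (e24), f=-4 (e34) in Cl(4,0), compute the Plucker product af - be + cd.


Plucker relation: af - be + cd
a*f = 4*(-4) = -16
b*e = (-4)*2 = -8
c*d = (-4)*2 = -8
af - be + cd = -16 - (-8) + (-8)
= -16


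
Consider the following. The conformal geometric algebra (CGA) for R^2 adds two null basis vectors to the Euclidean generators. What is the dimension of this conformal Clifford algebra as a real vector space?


The conformal model of R^2 uses Cl(3,1): the 2 Euclidean generators plus two extra orthogonal generators e+ (e+^2 = +1) and e- (e-^2 = -1), from which the null vectors e0, einf are built.
Number of generators m = 2 + 2 = 4.
dim Cl(p,q) = 2^m = 2^4 = 16


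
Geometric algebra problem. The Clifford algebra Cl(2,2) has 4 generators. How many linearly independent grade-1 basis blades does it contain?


Number of grade-k basis blades in Cl(p,q) with n = p + q is C(n, k).
n = 2 + 2 = 4
C(4, 1) = 4! / (1! * 3!)
= 24 / (1 * 6)
= 4


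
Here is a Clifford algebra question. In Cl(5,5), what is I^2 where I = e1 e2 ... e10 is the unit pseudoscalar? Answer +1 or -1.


The pseudoscalar I = e1...e_n (product of all n generators) of Cl(p,q) satisfies I^2 = (-1)^(q + n(n-1)/2).
p = 5, q = 5, n = p + q = 10
n(n-1)/2 = 10 * 9 / 2 = 45
Exponent = q + n(n-1)/2 = 5 + 45 = 50
I^2 = (-1)^50 = +1


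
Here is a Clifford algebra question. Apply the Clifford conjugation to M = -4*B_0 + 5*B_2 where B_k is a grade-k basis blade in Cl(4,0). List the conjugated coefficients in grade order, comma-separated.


Clifford conjugate sign for grade k: (-1)^(k(k+1)/2)
Grade 0: (-1)^(0*1/2) = (-1)^0 = 1, coeff -4 -> -4
Grade 2: (-1)^(2*3/2) = (-1)^3 = -1, coeff 5 -> -5
Conjugated coefficients: -4, -5


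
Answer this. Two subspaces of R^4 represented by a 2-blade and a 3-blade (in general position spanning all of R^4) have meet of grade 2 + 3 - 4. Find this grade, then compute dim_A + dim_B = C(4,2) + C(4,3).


Meet grade = grade(A) + grade(B) - n
= 2 + 3 - 4 = 1
C(4,2) = 6
C(4,3) = 4
dim_A + dim_B = 6 + 4 = 10


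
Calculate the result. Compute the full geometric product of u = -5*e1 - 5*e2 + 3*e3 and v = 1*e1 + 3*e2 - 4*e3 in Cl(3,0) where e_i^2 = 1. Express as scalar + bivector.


In Cl(3,0): e_i^2 = 1, e_ie_j = -e_je_i for i != j.
Scalar part = u . v = (-5)*1 + (-5)*3 + 3*(-4)
= -5 + (-15) + (-12) = -32
e12 coeff = (-5)*3 - (-5)*1 = -15 - (-5) = -10
e13 coeff = (-5)*(-4) - 3*1 = 20 - 3 = 17
e23 coeff = (-5)*(-4) - 3*3 = 20 - 9 = 11
uv = -32 - 10*e12 + 17*e13 + 11*e23


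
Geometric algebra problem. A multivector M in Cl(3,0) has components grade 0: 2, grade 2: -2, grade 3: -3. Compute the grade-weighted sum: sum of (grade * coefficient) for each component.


Grade-weighted sum = sum of grade_k * coefficient_k
0*2 = 0
2*(-2) = -4
3*(-3) = -9
Total = 0 + (-4) + (-9) = -13


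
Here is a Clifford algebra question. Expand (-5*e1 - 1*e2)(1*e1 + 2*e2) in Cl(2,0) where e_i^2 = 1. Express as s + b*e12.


Expand: (-5*e1 - 1*e2)(1*e1 + 2*e2)
= (-5)*1*e1e1 + (-5)*2*e1e2 + (-1)*1*e2e1 + (-1)*2*e2e2
Using e1^2 = e2^2 = 1, e2e1 = -e1e2:
Scalar part s = (-5)*1 + (-1)*2 = -5 + (-2) = -7
Bivector part b = (-5)*2 - (-1)*1 = -10 - (-1) = -9
uv = -7 - 9*e12


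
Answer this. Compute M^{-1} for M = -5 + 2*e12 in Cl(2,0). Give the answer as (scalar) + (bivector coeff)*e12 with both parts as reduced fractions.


M = -5 + 2*e12, where e12^2 = -1.
Since M commutes with its reverse ~M = a - b*e12, M * ~M = a^2 - b^2*e12^2 = a^2 + b^2.
So M^{-1} = ~M / (a^2 + b^2) = (a - b*e12)/(a^2 + b^2).
a^2 + b^2 = 25 + 4 = 29
Scalar part = -5/29 = -5/29
Bivector coeff = -2/29 = -2/29
M^{-1} = -5/29 - 2/29*e12


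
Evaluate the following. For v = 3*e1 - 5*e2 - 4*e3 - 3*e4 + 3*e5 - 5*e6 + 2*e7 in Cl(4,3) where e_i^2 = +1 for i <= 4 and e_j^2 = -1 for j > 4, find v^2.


v^2 = sum of c_i^2 * e_i^2
Positive signature terms (e_i^2 = +1): 3^2 + (-5)^2 + (-4)^2 + (-3)^2 = 59
Negative signature terms (e_j^2 = -1): 3^2 + (-5)^2 + 2^2 = 38
v^2 = 59 - 38 = 21


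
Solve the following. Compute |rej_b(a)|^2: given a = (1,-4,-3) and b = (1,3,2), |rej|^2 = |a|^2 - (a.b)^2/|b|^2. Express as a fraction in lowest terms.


|a|^2 = 1^2 + (-4)^2 + (-3)^2 = 26
|b|^2 = 1^2 + 3^2 + 2^2 = 14
a . b = 1*1 + (-4)*3 + (-3)*2 = -17
(a.b)^2 = (-17)^2 = 289
|rej|^2 = 26 - 289/14
= (364 - 289)/14
= 75/14
In lowest terms: 75/14


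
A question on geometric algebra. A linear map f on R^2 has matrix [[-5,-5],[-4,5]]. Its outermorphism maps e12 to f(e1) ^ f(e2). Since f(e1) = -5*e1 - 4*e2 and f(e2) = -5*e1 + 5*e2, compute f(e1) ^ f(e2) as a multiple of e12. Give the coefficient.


The outermorphism of a linear map f sends e1^e2 to f(e1)^f(e2).
f(e1) = -5*e1 - 4*e2
f(e2) = -5*e1 + 5*e2
f(e1) ^ f(e2) = (-5*e1 - 4*e2) ^ (-5*e1 + 5*e2)
= (-5)*5*e12 + (-4)*(-5)*e21
= (-25 - 20)*e12
= -45*e12
Coefficient = -45


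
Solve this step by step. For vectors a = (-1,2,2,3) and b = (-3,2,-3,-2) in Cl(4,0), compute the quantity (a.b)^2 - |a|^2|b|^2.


a . b = (-1)*(-3) + 2*2 + 2*(-3) + 3*(-2)
= 3 + 4 + (-6) + (-6) = -5
|a|^2 = (-1)^2 + 2^2 + 2^2 + 3^2 = 18
|b|^2 = (-3)^2 + 2^2 + (-3)^2 + (-2)^2 = 26
(a.b)^2 = (-5)^2 = 25
|a|^2 * |b|^2 = 18 * 26 = 468
Result = 25 - 468 = -443


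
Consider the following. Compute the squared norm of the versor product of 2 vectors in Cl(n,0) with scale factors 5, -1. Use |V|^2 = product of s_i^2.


Each vector v_i has |v_i|^2 = s_i^2
Squared scales: 5^2 = 25, (-1)^2 = 1
|V|^2 = 25 * 1
= 25


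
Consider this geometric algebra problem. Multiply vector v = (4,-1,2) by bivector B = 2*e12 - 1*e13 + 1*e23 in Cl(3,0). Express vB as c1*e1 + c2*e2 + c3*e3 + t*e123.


vB has grade-1 (vector) and grade-3 (trivector) parts: vB = (v _| B) + (v ^ B).
Vector part <vB>_1:
  e1: -v2*b12 - v3*b13 = -(-1)*(2) - (2)*(-1) = 4
  e2: v1*b12 - v3*b23 = (4)*(2) - (2)*(1) = 6
  e3: v1*b13 + v2*b23 = (4)*(-1) + (-1)*(1) = -5
Trivector part <vB>_3:
  e123: v1*b23 - v2*b13 + v3*b12 = (4)*(1) - (-1)*(-1) + (2)*(2) = 7
vB = 4*e1 + 6*e2 - 5*e3 + 7*e123


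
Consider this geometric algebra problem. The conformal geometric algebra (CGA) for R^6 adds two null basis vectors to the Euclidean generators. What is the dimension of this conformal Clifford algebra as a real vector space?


The conformal model of R^6 uses Cl(7,1): the 6 Euclidean generators plus two extra orthogonal generators e+ (e+^2 = +1) and e- (e-^2 = -1), from which the null vectors e0, einf are built.
Number of generators m = 6 + 2 = 8.
dim Cl(p,q) = 2^m = 2^8 = 256


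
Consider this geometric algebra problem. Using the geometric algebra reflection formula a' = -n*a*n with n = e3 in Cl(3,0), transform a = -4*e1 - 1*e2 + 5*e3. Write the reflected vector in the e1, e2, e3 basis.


Reflection formula: a' = -n*a*n, with n = e3 (unit vector, n^2 = 1).
For reflection through hyperplane perp to e3:
The component along e3 flips sign, others stay.
a = (-4, -1, 5)
a' = (-4, -1, -5)
a' = -4*e1 - 1*e2 - 5*e3


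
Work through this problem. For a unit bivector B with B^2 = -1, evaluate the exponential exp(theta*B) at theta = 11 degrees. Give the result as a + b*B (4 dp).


For a unit bivector B with B^2 = -1, the exponential series gives
e^(theta*B) = cos(theta) + sin(theta)*B (the GA analogue of Euler's formula).
theta = 11 degrees = 0.191986 rad
cos(11 deg) = 0.9816
sin(11 deg) = 0.1908
exp(theta*B) = 0.9816 + 0.1908*B


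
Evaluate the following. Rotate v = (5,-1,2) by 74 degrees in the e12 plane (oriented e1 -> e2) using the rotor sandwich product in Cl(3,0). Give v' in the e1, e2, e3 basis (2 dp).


Rotor R = cos(37deg) - sin(37deg)*e12
Rotation angle theta = 2 * 37 = 74 degrees in the e12 plane (e1 -> e2).
The component perpendicular to the plane (e3) is invariant: v'_3 = v3 = 2.00
cos(74deg) = 0.2756, sin(74deg) = 0.9613
v'_1 = v1*cos(theta) - v2*sin(theta) = 5*0.2756 - (-1)*0.9613 = 2.34
v'_2 = v1*sin(theta) + v2*cos(theta) = 5*0.9613 + (-1)*0.2756 = 4.53
v' = 2.34*e1 + 4.53*e2 + 2.00*e3


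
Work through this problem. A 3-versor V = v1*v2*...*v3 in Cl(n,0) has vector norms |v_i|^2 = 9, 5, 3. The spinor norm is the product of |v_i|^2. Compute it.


Spinor norm N(V) = |v1|^2 * |v2|^2 * ... * |v3|^2
= 9 * 5 * 3
Running product: 9, 45, 135
N(V) = 135


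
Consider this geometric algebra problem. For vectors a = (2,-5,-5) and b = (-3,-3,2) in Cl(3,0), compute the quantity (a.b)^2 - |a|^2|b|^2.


a . b = 2*(-3) + (-5)*(-3) + (-5)*2
= -6 + 15 + (-10) = -1
|a|^2 = 2^2 + (-5)^2 + (-5)^2 = 54
|b|^2 = (-3)^2 + (-3)^2 + 2^2 = 22
(a.b)^2 = (-1)^2 = 1
|a|^2 * |b|^2 = 54 * 22 = 1188
Result = 1 - 1188 = -1187


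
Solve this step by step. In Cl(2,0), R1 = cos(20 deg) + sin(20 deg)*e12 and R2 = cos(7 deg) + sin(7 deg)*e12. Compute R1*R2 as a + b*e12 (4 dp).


Same-plane rotors commute and their half-angles add:
R1*R2 = cos(a1 + a2) + sin(a1 + a2)*e12.
a1 + a2 = 20 + 7 = 27 deg
cos(27 deg) = 0.8910
sin(27 deg) = 0.4540
R1*R2 = 0.8910 + 0.4540*e12


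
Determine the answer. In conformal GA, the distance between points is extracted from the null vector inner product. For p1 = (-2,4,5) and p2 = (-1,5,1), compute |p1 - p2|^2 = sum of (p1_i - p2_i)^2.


p1 - p2 = (-1, -1, 4)
|p1 - p2|^2 = (-1)^2 + (-1)^2 + 4^2
= 1 + 1 + 16
= 18


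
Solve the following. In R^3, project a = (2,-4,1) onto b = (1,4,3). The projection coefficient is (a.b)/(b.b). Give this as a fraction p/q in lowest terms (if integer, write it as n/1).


Projection coefficient = (a . b) / (b . b)
a . b = 2*1 + (-4)*4 + 1*3
= 2 + (-16) + 3 = -11
b . b = 1^2 + 4^2 + 3^2
= 1 + 16 + 9 = 26
Coefficient = -11/26
In lowest terms: -11/26


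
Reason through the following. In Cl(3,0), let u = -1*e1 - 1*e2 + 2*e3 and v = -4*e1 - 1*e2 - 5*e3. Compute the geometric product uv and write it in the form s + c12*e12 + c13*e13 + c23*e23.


In Cl(3,0): e_i^2 = 1, e_ie_j = -e_je_i for i != j.
Scalar part = u . v = (-1)*(-4) + (-1)*(-1) + 2*(-5)
= 4 + 1 + (-10) = -5
e12 coeff = (-1)*(-1) - (-1)*(-4) = 1 - 4 = -3
e13 coeff = (-1)*(-5) - 2*(-4) = 5 - (-8) = 13
e23 coeff = (-1)*(-5) - 2*(-1) = 5 - (-2) = 7
uv = -5 - 3*e12 + 13*e13 + 7*e23


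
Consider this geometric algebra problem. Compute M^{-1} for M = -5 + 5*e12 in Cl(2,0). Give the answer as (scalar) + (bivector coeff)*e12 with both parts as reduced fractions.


M = -5 + 5*e12, where e12^2 = -1.
Since M commutes with its reverse ~M = a - b*e12, M * ~M = a^2 - b^2*e12^2 = a^2 + b^2.
So M^{-1} = ~M / (a^2 + b^2) = (a - b*e12)/(a^2 + b^2).
a^2 + b^2 = 25 + 25 = 50
Scalar part = -5/50 = -1/10
Bivector coeff = -5/50 = -1/10
M^{-1} = -1/10 - 1/10*e12


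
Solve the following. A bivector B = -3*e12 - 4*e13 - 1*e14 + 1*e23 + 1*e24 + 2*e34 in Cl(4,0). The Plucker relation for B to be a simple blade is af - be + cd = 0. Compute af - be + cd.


Plucker relation: af - be + cd
a*f = (-3)*2 = -6
b*e = (-4)*1 = -4
c*d = (-1)*1 = -1
af - be + cd = -6 - (-4) + (-1)
= -3


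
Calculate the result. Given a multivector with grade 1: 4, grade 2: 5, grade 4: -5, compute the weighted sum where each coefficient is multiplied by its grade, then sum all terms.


Grade-weighted sum = sum of grade_k * coefficient_k
1*4 = 4
2*5 = 10
4*(-5) = -20
Total = 4 + 10 + (-20) = -6


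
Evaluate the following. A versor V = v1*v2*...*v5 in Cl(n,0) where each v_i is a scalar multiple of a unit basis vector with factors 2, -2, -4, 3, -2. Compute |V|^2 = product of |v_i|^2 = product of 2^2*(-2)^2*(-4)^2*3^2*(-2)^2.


Each vector v_i has |v_i|^2 = s_i^2
Squared scales: 2^2 = 4, (-2)^2 = 4, (-4)^2 = 16, 3^2 = 9, (-2)^2 = 4
|V|^2 = 4 * 4 * 16 * 9 * 4
= 9216


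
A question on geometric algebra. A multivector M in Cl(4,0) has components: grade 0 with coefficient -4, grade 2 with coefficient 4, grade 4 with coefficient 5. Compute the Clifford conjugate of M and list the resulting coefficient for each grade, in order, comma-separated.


Clifford conjugate sign for grade k: (-1)^(k(k+1)/2)
Grade 0: (-1)^(0*1/2) = (-1)^0 = 1, coeff -4 -> -4
Grade 2: (-1)^(2*3/2) = (-1)^3 = -1, coeff 4 -> -4
Grade 4: (-1)^(4*5/2) = (-1)^10 = 1, coeff 5 -> 5
Conjugated coefficients: -4, -4, 5


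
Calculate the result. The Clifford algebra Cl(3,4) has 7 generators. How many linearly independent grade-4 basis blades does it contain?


Number of grade-k basis blades in Cl(p,q) with n = p + q is C(n, k).
n = 3 + 4 = 7
C(7, 4) = 7! / (4! * 3!)
= 5040 / (24 * 6)
= 35


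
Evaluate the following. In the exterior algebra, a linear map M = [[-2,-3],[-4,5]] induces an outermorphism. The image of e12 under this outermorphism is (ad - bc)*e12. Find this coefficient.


The outermorphism of a linear map f sends e1^e2 to f(e1)^f(e2).
f(e1) = -2*e1 - 4*e2
f(e2) = -3*e1 + 5*e2
f(e1) ^ f(e2) = (-2*e1 - 4*e2) ^ (-3*e1 + 5*e2)
= (-2)*5*e12 + (-4)*(-3)*e21
= (-10 - 12)*e12
= -22*e12
Coefficient = -22


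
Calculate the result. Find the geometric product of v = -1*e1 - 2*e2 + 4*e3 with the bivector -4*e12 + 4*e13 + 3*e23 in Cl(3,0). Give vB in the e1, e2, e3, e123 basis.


vB has grade-1 (vector) and grade-3 (trivector) parts: vB = (v _| B) + (v ^ B).
Vector part <vB>_1:
  e1: -v2*b12 - v3*b13 = -(-2)*(-4) - (4)*(4) = -24
  e2: v1*b12 - v3*b23 = (-1)*(-4) - (4)*(3) = -8
  e3: v1*b13 + v2*b23 = (-1)*(4) + (-2)*(3) = -10
Trivector part <vB>_3:
  e123: v1*b23 - v2*b13 + v3*b12 = (-1)*(3) - (-2)*(4) + (4)*(-4) = -11
vB = -24*e1 - 8*e2 - 10*e3 - 11*e123


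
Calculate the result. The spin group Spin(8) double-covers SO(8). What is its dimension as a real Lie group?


Spin(n) double-covers SO(n); both have Lie algebra so(n) of dimension n(n-1)/2.
n = 8
n(n-1) = 8 * 7 = 56
dim Spin(8) = 56/2 = 28


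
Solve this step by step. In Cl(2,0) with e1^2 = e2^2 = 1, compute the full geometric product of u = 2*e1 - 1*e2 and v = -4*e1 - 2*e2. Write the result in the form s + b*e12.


Expand: (2*e1 - 1*e2)(-4*e1 - 2*e2)
= 2*(-4)*e1e1 + 2*(-2)*e1e2 + (-1)*(-4)*e2e1 + (-1)*(-2)*e2e2
Using e1^2 = e2^2 = 1, e2e1 = -e1e2:
Scalar part s = 2*(-4) + (-1)*(-2) = -8 + 2 = -6
Bivector part b = 2*(-2) - (-1)*(-4) = -4 - 4 = -8
uv = -6 - 8*e12


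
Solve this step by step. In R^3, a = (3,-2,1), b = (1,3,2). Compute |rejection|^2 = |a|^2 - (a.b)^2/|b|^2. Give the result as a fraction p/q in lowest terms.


|a|^2 = 3^2 + (-2)^2 + 1^2 = 14
|b|^2 = 1^2 + 3^2 + 2^2 = 14
a . b = 3*1 + (-2)*3 + 1*2 = -1
(a.b)^2 = (-1)^2 = 1
|rej|^2 = 14 - 1/14
= (196 - 1)/14
= 195/14
In lowest terms: 195/14


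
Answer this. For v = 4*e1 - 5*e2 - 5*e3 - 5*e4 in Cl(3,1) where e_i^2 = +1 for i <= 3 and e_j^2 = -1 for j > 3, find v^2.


v^2 = sum of c_i^2 * e_i^2
Positive signature terms (e_i^2 = +1): 4^2 + (-5)^2 + (-5)^2 = 66
Negative signature terms (e_j^2 = -1): (-5)^2 = 25
v^2 = 66 - 25 = 41


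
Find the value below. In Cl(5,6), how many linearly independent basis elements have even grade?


Even subalgebra dimension = 2^(n-1)
n = 5 + 6 = 11
2^(11 - 1) = 2^10 = 1024
Verification: sum of C(11,k) for even k = 1 + 55 + 330 + 462 + 165 + 11 = 1024
Result = 1024


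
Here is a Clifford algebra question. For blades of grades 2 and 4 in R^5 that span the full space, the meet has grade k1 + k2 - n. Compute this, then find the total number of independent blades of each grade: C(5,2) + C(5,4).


Meet grade = grade(A) + grade(B) - n
= 2 + 4 - 5 = 1
C(5,2) = 10
C(5,4) = 5
dim_A + dim_B = 10 + 5 = 15


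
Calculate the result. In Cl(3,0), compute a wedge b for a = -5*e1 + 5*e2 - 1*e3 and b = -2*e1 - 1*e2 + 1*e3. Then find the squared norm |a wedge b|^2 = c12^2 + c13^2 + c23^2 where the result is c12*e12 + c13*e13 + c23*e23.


a wedge b = (a1*b2 - a2*b1)*e12 + (a1*b3 - a3*b1)*e13 + (a2*b3 - a3*b2)*e23
e12 coeff: (-5)*(-1) - 5*(-2) = 5 - (-10) = 15
e13 coeff: (-5)*1 - (-1)*(-2) = -5 - 2 = -7
e23 coeff: 5*1 - (-1)*(-1) = 5 - 1 = 4
|a wedge b|^2 = 15^2 + (-7)^2 + 4^2
= 225 + 49 + 16
= 290


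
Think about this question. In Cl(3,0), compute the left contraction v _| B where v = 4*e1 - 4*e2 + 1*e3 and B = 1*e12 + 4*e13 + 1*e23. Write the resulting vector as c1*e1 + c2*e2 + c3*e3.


Left contraction v _| B = <vB>_1 (grade-1 part of the geometric product vB).
Using e1_|e12 = e2, e2_|e12 = -e1, e1_|e13 = e3, e3_|e13 = -e1, e2_|e23 = e3, e3_|e23 = -e2:
e1 coeff: -v2*b12 - v3*b13 = -(-4)*(1) - (1)*(4) = 0
e2 coeff: v1*b12 - v3*b23 = (4)*(1) - (1)*(1) = 3
e3 coeff: v1*b13 + v2*b23 = (4)*(4) + (-4)*(1) = 12
v _| B = 0*e1 + 3*e2 + 12*e3


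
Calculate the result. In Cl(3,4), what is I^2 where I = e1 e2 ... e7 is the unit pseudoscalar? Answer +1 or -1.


The pseudoscalar I = e1...e_n (product of all n generators) of Cl(p,q) satisfies I^2 = (-1)^(q + n(n-1)/2).
p = 3, q = 4, n = p + q = 7
n(n-1)/2 = 7 * 6 / 2 = 21
Exponent = q + n(n-1)/2 = 4 + 21 = 25
I^2 = (-1)^25 = -1


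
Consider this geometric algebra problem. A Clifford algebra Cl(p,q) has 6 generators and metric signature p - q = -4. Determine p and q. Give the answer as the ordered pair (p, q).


We need p + q = 6 and p - q = -4.
Adding: 2p = 6 + (-4) = 2, so p = 1.
Then q = 6 - 1 = 5.
(p, q) = (1, 5)


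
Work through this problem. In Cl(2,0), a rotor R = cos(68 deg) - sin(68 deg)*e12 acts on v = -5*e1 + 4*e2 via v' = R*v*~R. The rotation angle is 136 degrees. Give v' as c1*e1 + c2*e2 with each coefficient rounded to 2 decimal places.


Rotor R = cos(68deg) - sin(68deg)*e12
Rotation angle theta = 2 * 68 = 136 degrees
v' = R*v*~R rotates v by theta.
cos(136deg) = -0.7193, sin(136deg) = 0.6947
v'_1 = -5*cos(136deg) - 4*sin(136deg)
= -5*(-0.7193) - 4*0.6947
= 0.82
v'_2 = -5*sin(136deg) + 4*cos(136deg)
= -5*0.6947 + 4*(-0.7193)
= -6.35
v' = 0.82*e1 - 6.35*e2


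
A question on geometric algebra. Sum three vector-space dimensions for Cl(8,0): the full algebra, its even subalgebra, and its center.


n = 8 + 0 = 8
Total dim = 2^8 = 256
Even subalgebra dim = 2^7 = 128
n is even, so center dim = 1
Sum = 256 + 128 + 1 = 385


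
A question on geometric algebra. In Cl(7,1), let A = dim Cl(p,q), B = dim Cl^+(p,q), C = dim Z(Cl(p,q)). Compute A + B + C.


n = 7 + 1 = 8
Total dim = 2^8 = 256
Even subalgebra dim = 2^7 = 128
n is even, so center dim = 1
Sum = 256 + 128 + 1 = 385


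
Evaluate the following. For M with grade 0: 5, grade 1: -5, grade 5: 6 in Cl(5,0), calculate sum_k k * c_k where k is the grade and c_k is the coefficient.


Grade-weighted sum = sum of grade_k * coefficient_k
0*5 = 0
1*(-5) = -5
5*6 = 30
Total = 0 + (-5) + 30 = 25


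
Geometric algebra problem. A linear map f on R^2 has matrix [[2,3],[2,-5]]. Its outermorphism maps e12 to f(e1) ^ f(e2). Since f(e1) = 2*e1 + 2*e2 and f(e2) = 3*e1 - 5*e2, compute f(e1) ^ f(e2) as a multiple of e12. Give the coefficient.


The outermorphism of a linear map f sends e1^e2 to f(e1)^f(e2).
f(e1) = 2*e1 + 2*e2
f(e2) = 3*e1 - 5*e2
f(e1) ^ f(e2) = (2*e1 + 2*e2) ^ (3*e1 - 5*e2)
= 2*(-5)*e12 + 2*3*e21
= (-10 - 6)*e12
= -16*e12
Coefficient = -16


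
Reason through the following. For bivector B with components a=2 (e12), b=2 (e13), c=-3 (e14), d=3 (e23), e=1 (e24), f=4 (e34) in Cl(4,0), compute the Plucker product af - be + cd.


Plucker relation: af - be + cd
a*f = 2*4 = 8
b*e = 2*1 = 2
c*d = (-3)*3 = -9
af - be + cd = 8 - 2 + (-9)
= -3


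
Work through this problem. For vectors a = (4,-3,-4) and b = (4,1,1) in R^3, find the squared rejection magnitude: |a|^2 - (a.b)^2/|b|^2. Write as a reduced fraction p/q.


|a|^2 = 4^2 + (-3)^2 + (-4)^2 = 41
|b|^2 = 4^2 + 1^2 + 1^2 = 18
a . b = 4*4 + (-3)*1 + (-4)*1 = 9
(a.b)^2 = 9^2 = 81
|rej|^2 = 41 - 81/18
= (738 - 81)/18
= 657/18
In lowest terms: 73/2


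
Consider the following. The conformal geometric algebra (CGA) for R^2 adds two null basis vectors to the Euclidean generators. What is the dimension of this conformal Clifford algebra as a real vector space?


The conformal model of R^2 uses Cl(3,1): the 2 Euclidean generators plus two extra orthogonal generators e+ (e+^2 = +1) and e- (e-^2 = -1), from which the null vectors e0, einf are built.
Number of generators m = 2 + 2 = 4.
dim Cl(p,q) = 2^m = 2^4 = 16


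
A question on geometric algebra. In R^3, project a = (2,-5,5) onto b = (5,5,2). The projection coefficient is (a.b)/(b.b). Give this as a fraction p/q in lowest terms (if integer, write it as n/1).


Projection coefficient = (a . b) / (b . b)
a . b = 2*5 + (-5)*5 + 5*2
= 10 + (-25) + 10 = -5
b . b = 5^2 + 5^2 + 2^2
= 25 + 25 + 4 = 54
Coefficient = -5/54
In lowest terms: -5/54


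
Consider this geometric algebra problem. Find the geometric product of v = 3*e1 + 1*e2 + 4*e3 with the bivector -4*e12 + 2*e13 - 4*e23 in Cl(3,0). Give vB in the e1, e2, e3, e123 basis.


vB has grade-1 (vector) and grade-3 (trivector) parts: vB = (v _| B) + (v ^ B).
Vector part <vB>_1:
  e1: -v2*b12 - v3*b13 = -(1)*(-4) - (4)*(2) = -4
  e2: v1*b12 - v3*b23 = (3)*(-4) - (4)*(-4) = 4
  e3: v1*b13 + v2*b23 = (3)*(2) + (1)*(-4) = 2
Trivector part <vB>_3:
  e123: v1*b23 - v2*b13 + v3*b12 = (3)*(-4) - (1)*(2) + (4)*(-4) = -30
vB = -4*e1 + 4*e2 + 2*e3 - 30*e123


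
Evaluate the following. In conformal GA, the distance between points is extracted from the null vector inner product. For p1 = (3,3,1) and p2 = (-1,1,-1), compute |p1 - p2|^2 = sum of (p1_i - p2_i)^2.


p1 - p2 = (4, 2, 2)
|p1 - p2|^2 = 4^2 + 2^2 + 2^2
= 16 + 4 + 4
= 24


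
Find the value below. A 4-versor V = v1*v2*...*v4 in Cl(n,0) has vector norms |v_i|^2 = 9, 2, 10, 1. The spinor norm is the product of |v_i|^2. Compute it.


Spinor norm N(V) = |v1|^2 * |v2|^2 * ... * |v4|^2
= 9 * 2 * 10 * 1
Running product: 9, 18, 180, 180
N(V) = 180


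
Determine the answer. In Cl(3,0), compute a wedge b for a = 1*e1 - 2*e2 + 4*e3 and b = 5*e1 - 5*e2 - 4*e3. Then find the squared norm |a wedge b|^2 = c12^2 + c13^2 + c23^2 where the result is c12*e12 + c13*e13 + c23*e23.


a wedge b = (a1*b2 - a2*b1)*e12 + (a1*b3 - a3*b1)*e13 + (a2*b3 - a3*b2)*e23
e12 coeff: 1*(-5) - (-2)*5 = -5 - (-10) = 5
e13 coeff: 1*(-4) - 4*5 = -4 - 20 = -24
e23 coeff: (-2)*(-4) - 4*(-5) = 8 - (-20) = 28
|a wedge b|^2 = 5^2 + (-24)^2 + 28^2
= 25 + 576 + 784
= 1385


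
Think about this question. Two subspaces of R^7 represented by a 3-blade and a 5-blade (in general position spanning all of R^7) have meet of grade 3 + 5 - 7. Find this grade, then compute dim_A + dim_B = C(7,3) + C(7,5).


Meet grade = grade(A) + grade(B) - n
= 3 + 5 - 7 = 1
C(7,3) = 35
C(7,5) = 21
dim_A + dim_B = 35 + 21 = 56


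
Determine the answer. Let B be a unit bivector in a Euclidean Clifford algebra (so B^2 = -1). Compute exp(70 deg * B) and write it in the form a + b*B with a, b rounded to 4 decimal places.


For a unit bivector B with B^2 = -1, the exponential series gives
e^(theta*B) = cos(theta) + sin(theta)*B (the GA analogue of Euler's formula).
theta = 70 degrees = 1.22173 rad
cos(70 deg) = 0.3420
sin(70 deg) = 0.9397
exp(theta*B) = 0.3420 + 0.9397*B


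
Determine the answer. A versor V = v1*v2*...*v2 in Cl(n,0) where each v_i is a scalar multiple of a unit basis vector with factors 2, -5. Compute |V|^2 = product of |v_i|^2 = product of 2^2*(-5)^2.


Each vector v_i has |v_i|^2 = s_i^2
Squared scales: 2^2 = 4, (-5)^2 = 25
|V|^2 = 4 * 25
= 100


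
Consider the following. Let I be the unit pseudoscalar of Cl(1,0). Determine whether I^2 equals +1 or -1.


The pseudoscalar I = e1...e_n (product of all n generators) of Cl(p,q) satisfies I^2 = (-1)^(q + n(n-1)/2).
p = 1, q = 0, n = p + q = 1
n(n-1)/2 = 1 * 0 / 2 = 0
Exponent = q + n(n-1)/2 = 0 + 0 = 0
I^2 = (-1)^0 = +1


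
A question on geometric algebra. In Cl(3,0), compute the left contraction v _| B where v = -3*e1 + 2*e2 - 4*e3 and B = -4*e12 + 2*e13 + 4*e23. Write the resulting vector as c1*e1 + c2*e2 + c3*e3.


Left contraction v _| B = <vB>_1 (grade-1 part of the geometric product vB).
Using e1_|e12 = e2, e2_|e12 = -e1, e1_|e13 = e3, e3_|e13 = -e1, e2_|e23 = e3, e3_|e23 = -e2:
e1 coeff: -v2*b12 - v3*b13 = -(2)*(-4) - (-4)*(2) = 16
e2 coeff: v1*b12 - v3*b23 = (-3)*(-4) - (-4)*(4) = 28
e3 coeff: v1*b13 + v2*b23 = (-3)*(2) + (2)*(4) = 2
v _| B = 16*e1 + 28*e2 + 2*e3


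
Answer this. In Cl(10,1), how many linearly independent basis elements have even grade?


Even subalgebra dimension = 2^(n-1)
n = 10 + 1 = 11
2^(11 - 1) = 2^10 = 1024
Verification: sum of C(11,k) for even k = 1 + 55 + 330 + 462 + 165 + 11 = 1024
Result = 1024


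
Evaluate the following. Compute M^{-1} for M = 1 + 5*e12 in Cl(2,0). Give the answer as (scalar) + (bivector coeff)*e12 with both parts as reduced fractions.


M = 1 + 5*e12, where e12^2 = -1.
Since M commutes with its reverse ~M = a - b*e12, M * ~M = a^2 - b^2*e12^2 = a^2 + b^2.
So M^{-1} = ~M / (a^2 + b^2) = (a - b*e12)/(a^2 + b^2).
a^2 + b^2 = 1 + 25 = 26
Scalar part = 1/26 = 1/26
Bivector coeff = -5/26 = -5/26
M^{-1} = 1/26 - 5/26*e12


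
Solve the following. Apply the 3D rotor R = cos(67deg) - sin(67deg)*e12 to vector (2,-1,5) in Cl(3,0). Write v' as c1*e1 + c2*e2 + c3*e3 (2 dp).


Rotor R = cos(67deg) - sin(67deg)*e12
Rotation angle theta = 2 * 67 = 134 degrees in the e12 plane (e1 -> e2).
The component perpendicular to the plane (e3) is invariant: v'_3 = v3 = 5.00
cos(134deg) = -0.6947, sin(134deg) = 0.7193
v'_1 = v1*cos(theta) - v2*sin(theta) = 2*(-0.6947) - (-1)*0.7193 = -0.67
v'_2 = v1*sin(theta) + v2*cos(theta) = 2*0.7193 + (-1)*(-0.6947) = 2.13
v' = -0.67*e1 + 2.13*e2 + 5.00*e3


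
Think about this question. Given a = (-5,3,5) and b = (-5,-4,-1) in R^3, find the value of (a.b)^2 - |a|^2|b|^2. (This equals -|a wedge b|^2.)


a . b = (-5)*(-5) + 3*(-4) + 5*(-1)
= 25 + (-12) + (-5) = 8
|a|^2 = (-5)^2 + 3^2 + 5^2 = 59
|b|^2 = (-5)^2 + (-4)^2 + (-1)^2 = 42
(a.b)^2 = 8^2 = 64
|a|^2 * |b|^2 = 59 * 42 = 2478
Result = 64 - 2478 = -2414


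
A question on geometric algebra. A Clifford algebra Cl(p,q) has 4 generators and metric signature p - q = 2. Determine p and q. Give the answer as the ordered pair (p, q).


We need p + q = 4 and p - q = 2.
Adding: 2p = 4 + 2 = 6, so p = 3.
Then q = 4 - 3 = 1.
(p, q) = (3, 1)


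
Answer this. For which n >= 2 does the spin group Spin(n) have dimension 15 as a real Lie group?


dim Spin(n) = dim so(n) = n(n-1)/2.
Solve n(n-1)/2 = 15, i.e. n^2 - n - 30 = 0.
Discriminant = 1 + 8*15 = 121
n = (1 + sqrt(121))/2 = (1 + 11)/2 = 6


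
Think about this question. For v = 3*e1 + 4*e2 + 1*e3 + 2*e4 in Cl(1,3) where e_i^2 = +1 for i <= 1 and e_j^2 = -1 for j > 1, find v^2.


v^2 = sum of c_i^2 * e_i^2
Positive signature terms (e_i^2 = +1): 3^2 = 9
Negative signature terms (e_j^2 = -1): 4^2 + 1^2 + 2^2 = 21
v^2 = 9 - 21 = -12


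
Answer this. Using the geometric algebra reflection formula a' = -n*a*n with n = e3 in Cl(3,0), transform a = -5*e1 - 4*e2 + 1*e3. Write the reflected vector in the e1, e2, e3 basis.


Reflection formula: a' = -n*a*n, with n = e3 (unit vector, n^2 = 1).
For reflection through hyperplane perp to e3:
The component along e3 flips sign, others stay.
a = (-5, -4, 1)
a' = (-5, -4, -1)
a' = -5*e1 - 4*e2 - 1*e3


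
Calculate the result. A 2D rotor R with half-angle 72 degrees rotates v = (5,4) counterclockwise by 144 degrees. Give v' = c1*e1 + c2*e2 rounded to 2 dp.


Rotor R = cos(72deg) - sin(72deg)*e12
Rotation angle theta = 2 * 72 = 144 degrees
v' = R*v*~R rotates v by theta.
cos(144deg) = -0.8090, sin(144deg) = 0.5878
v'_1 = 5*cos(144deg) - 4*sin(144deg)
= 5*(-0.8090) - 4*0.5878
= -6.40
v'_2 = 5*sin(144deg) + 4*cos(144deg)
= 5*0.5878 + 4*(-0.8090)
= -0.30
v' = -6.40*e1 - 0.30*e2


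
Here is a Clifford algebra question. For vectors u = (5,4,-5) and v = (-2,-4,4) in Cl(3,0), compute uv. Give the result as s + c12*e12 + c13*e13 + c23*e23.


In Cl(3,0): e_i^2 = 1, e_ie_j = -e_je_i for i != j.
Scalar part = u . v = 5*(-2) + 4*(-4) + (-5)*4
= -10 + (-16) + (-20) = -46
e12 coeff = 5*(-4) - 4*(-2) = -20 - (-8) = -12
e13 coeff = 5*4 - (-5)*(-2) = 20 - 10 = 10
e23 coeff = 4*4 - (-5)*(-4) = 16 - 20 = -4
uv = -46 - 12*e12 + 10*e13 - 4*e23


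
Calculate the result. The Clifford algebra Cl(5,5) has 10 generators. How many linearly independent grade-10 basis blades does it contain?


Number of grade-k basis blades in Cl(p,q) with n = p + q is C(n, k).
n = 5 + 5 = 10
C(10, 10) = 10! / (10! * 0!)
= 3628800 / (3628800 * 1)
= 1


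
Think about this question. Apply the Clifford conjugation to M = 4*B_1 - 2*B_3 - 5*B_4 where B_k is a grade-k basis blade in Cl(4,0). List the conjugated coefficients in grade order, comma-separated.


Clifford conjugate sign for grade k: (-1)^(k(k+1)/2)
Grade 1: (-1)^(1*2/2) = (-1)^1 = -1, coeff 4 -> -4
Grade 3: (-1)^(3*4/2) = (-1)^6 = 1, coeff -2 -> -2
Grade 4: (-1)^(4*5/2) = (-1)^10 = 1, coeff -5 -> -5
Conjugated coefficients: -4, -2, -5


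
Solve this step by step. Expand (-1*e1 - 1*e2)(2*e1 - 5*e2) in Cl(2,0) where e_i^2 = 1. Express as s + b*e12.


Expand: (-1*e1 - 1*e2)(2*e1 - 5*e2)
= (-1)*2*e1e1 + (-1)*(-5)*e1e2 + (-1)*2*e2e1 + (-1)*(-5)*e2e2
Using e1^2 = e2^2 = 1, e2e1 = -e1e2:
Scalar part s = (-1)*2 + (-1)*(-5) = -2 + 5 = 3
Bivector part b = (-1)*(-5) - (-1)*2 = 5 - (-2) = 7
uv = 3 + 7*e12


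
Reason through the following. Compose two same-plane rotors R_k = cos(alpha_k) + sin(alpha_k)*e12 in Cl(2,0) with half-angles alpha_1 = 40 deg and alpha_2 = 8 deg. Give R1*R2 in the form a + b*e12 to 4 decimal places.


Same-plane rotors commute and their half-angles add:
R1*R2 = cos(a1 + a2) + sin(a1 + a2)*e12.
a1 + a2 = 40 + 8 = 48 deg
cos(48 deg) = 0.6691
sin(48 deg) = 0.7431
R1*R2 = 0.6691 + 0.7431*e12


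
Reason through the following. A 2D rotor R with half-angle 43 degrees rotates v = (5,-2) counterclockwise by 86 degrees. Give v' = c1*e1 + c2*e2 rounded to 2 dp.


Rotor R = cos(43deg) - sin(43deg)*e12
Rotation angle theta = 2 * 43 = 86 degrees
v' = R*v*~R rotates v by theta.
cos(86deg) = 0.0698, sin(86deg) = 0.9976
v'_1 = 5*cos(86deg) - (-2)*sin(86deg)
= 5*0.0698 - (-2)*0.9976
= 2.34
v'_2 = 5*sin(86deg) + (-2)*cos(86deg)
= 5*0.9976 + (-2)*0.0698
= 4.85
v' = 2.34*e1 + 4.85*e2
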